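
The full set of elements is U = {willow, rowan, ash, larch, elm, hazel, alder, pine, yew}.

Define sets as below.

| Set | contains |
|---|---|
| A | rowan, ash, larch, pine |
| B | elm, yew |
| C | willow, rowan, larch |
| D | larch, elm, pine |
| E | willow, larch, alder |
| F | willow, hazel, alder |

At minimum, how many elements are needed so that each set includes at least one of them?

Take H = {larch, elm, hazel}. Each listed set contains at least one of these, so H is a hitting set of size 3.
The sets A, B, F are pairwise disjoint, so any hitting set needs a separate element for each — at least 3. Hence 3 is optimal.

3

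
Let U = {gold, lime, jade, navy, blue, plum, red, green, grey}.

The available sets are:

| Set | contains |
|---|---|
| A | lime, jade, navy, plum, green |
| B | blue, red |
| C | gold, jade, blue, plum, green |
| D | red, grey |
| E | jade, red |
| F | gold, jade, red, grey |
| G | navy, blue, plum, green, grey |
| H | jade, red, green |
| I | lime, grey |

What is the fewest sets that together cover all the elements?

3

A, B, and F cover everything between them: the union {gold, lime, jade, navy, blue, plum, red, green, grey} is all of U.
No 2 of the 9 sets cover everything (all 36 combinations miss at least one element), so 3 is optimal.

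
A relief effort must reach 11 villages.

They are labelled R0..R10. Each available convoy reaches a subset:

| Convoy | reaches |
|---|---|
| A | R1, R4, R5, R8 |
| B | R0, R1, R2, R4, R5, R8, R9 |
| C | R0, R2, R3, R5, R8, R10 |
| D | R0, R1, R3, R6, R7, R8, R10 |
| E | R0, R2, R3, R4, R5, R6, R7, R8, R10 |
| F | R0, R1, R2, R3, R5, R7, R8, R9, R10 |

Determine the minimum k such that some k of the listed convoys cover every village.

B and D together: B ∪ D = {R0, R1, R2, R3, R4, R5, R6, R7, R8, R9, R10} — every village is covered.
No single convoy has all 11 villages (the largest, E, has 9), so 2 is optimal.

2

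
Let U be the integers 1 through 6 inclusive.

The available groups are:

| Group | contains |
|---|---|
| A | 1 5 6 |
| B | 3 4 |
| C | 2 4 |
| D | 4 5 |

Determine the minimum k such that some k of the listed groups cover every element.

Take {A, B, C}. Their union is {1, 2, 3, 4, 5, 6}, which is all 6 elements.
Only A contains 1, so A is forced; the remaining 3 elements need at least 2 more groups (each remaining group adds at most 2) — so at least 3 groups are needed, and 3 is optimal.

3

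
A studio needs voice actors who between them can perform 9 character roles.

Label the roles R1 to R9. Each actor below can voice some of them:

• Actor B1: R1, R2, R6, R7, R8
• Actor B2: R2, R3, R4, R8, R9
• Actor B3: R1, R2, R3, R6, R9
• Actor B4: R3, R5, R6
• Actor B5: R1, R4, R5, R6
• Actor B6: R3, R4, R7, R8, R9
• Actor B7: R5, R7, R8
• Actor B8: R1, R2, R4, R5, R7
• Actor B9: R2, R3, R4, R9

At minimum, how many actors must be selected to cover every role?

3

B1 and B3 and B5 together: B1 ∪ B3 ∪ B5 = {R1, R2, R3, R4, R5, R6, R7, R8, R9} — every role is covered.
No 2 of the 9 actors cover everything (all 36 combinations miss at least one role), so 3 is optimal.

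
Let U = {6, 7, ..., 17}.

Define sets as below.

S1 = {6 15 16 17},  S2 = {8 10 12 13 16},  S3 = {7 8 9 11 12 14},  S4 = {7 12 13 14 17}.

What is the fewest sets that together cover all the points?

S1, S2, and S3 cover everything between them: the union {6, 7, 8, 9, 10, 11, 12, 13, 14, 15, 16, 17} is all of U.
Only S1 contains 6, so S1 is forced; the remaining 8 points need at least 2 more sets (each remaining set adds at most 6) — so at least 3 sets are needed, and 3 is optimal.

3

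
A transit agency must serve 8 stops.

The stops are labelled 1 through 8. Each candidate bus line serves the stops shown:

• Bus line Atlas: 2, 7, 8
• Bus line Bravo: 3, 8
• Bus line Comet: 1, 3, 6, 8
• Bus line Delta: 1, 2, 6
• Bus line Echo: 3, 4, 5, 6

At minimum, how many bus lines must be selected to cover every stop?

3

Take {Atlas, Comet, Echo}. Their union is {1, 2, 3, 4, 5, 6, 7, 8}, which is all 8 stops.
Only Echo contains 4, so Echo is forced; the remaining 4 stops need at least 2 more bus lines (each remaining bus line adds at most 3) — so at least 3 bus lines are needed, and 3 is optimal.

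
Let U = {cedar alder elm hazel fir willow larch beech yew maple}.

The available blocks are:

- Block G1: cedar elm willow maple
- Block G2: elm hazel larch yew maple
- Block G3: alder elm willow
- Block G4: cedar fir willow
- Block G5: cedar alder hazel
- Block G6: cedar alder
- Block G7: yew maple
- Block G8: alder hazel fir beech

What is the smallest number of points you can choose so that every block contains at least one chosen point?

H = {cedar, alder, yew} meets every block (each contains at least one member of H), and |H| = 3.
No choice of 2 points meets every block, so 3 is the minimum.

3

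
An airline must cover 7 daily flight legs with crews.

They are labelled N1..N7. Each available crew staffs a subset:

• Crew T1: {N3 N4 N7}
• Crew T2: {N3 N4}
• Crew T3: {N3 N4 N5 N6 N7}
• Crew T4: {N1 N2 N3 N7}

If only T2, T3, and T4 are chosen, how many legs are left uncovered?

Union of T2, T3, T4 = {N1, N2, N3, N4, N5, N6, N7} — that's every leg, so 0 are uncovered.

0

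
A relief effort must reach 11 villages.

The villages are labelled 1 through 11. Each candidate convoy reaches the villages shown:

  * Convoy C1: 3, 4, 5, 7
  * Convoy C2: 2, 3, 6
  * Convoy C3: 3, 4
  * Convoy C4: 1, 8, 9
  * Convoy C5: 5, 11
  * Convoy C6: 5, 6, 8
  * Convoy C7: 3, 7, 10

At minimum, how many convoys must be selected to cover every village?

Take {C1, C2, C4, C5, C7}. Their union is {1, 2, 3, 4, 5, 6, 7, 8, 9, 10, 11}, which is all 11 villages.
No 4 of the 7 convoys cover everything (all 35 combinations miss at least one village), so 5 is optimal.

5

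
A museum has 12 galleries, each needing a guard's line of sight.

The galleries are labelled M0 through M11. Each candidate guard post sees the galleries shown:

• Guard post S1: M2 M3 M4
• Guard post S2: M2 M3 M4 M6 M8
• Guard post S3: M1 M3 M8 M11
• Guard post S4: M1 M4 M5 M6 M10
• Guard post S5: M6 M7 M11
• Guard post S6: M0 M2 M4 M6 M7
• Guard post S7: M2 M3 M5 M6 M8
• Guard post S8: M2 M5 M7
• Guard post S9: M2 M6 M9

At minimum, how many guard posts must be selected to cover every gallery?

4

Take {S3, S4, S6, S9}. Their union is {M0, M1, M2, M3, M4, M5, M6, M7, M8, M9, M10, M11}, which is all 12 galleries.
Only S9 contains M9, so S9 is forced; the remaining 9 galleries need at least 3 more guard posts (each remaining guard post adds at most 4) — so at least 4 guard posts are needed, and 4 is optimal.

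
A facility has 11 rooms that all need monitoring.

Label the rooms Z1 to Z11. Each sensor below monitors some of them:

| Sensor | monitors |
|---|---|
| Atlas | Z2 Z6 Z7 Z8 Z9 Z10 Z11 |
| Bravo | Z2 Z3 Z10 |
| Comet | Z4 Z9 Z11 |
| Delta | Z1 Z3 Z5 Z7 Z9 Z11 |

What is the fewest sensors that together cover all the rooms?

Atlas and Comet and Delta together: Atlas ∪ Comet ∪ Delta = {Z1, Z2, Z3, Z4, Z5, Z6, Z7, Z8, Z9, Z10, Z11} — every room is covered.
Only Delta contains Z1, so Delta is forced; the remaining 5 rooms need at least 2 more sensors (each remaining sensor adds at most 4) — so at least 3 sensors are needed, and 3 is optimal.

3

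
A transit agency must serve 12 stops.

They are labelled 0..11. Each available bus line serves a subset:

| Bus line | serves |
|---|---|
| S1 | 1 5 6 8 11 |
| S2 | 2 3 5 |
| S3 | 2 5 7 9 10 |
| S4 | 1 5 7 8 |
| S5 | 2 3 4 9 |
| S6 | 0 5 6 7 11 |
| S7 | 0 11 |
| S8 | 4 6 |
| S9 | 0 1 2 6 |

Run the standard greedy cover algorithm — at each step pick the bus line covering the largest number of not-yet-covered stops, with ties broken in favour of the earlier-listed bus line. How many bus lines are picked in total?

Greedy: pick S1 (covers 5 new) → pick S3 (covers 4 new) → pick S5 (covers 2 new) → pick S6 (covers 1 new). Total picks: 4.

4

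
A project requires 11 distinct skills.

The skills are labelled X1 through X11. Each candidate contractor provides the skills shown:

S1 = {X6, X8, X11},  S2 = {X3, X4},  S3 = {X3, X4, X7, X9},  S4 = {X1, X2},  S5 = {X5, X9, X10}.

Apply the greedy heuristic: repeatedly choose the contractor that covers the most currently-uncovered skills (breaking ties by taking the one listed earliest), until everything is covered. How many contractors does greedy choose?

Greedy: pick S3 (covers 4 new) → pick S1 (covers 3 new) → pick S4 (covers 2 new) → pick S5 (covers 2 new). Total picks: 4.

4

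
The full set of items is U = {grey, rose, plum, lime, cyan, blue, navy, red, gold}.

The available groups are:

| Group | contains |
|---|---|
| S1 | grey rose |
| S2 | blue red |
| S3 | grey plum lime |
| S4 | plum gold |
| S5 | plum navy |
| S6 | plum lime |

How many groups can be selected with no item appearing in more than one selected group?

S1, S2, S6 are pairwise disjoint (S1={grey,rose}; S2={blue,red}; S6={plum,lime}).
Every remaining group overlaps one of these, and no 4 of the listed groups are pairwise disjoint, so 3 is the maximum.

3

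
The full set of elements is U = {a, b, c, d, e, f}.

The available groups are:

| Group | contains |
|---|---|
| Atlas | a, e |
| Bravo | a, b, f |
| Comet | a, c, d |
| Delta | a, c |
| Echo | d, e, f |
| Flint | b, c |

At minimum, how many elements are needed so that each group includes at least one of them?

3

Take H = {a, c, f}. Each listed group contains at least one of these, so H is a hitting set of size 3.
No choice of 2 elements meets every group, so 3 is the minimum.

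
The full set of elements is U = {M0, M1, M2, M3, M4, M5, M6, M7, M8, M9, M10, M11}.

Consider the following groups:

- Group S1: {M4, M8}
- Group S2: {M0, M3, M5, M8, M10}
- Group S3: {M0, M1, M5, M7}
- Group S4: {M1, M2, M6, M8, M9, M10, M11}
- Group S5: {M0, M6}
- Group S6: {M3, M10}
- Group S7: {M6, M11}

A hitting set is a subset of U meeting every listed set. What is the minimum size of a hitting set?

The 4 elements {M0, M6, M8, M10} hit every group.
The groups S1, S3, S6, S7 are pairwise disjoint, so any hitting set needs a separate element for each — at least 4. Hence 4 is optimal.

4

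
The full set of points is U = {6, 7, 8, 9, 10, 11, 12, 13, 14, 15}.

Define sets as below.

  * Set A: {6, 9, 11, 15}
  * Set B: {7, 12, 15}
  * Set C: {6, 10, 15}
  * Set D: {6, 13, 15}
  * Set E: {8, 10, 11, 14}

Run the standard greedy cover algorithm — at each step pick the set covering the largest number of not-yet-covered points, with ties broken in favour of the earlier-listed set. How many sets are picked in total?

Greedy: pick A (covers 4 new) → pick E (covers 3 new) → pick B (covers 2 new) → pick D (covers 1 new). Total picks: 4.

4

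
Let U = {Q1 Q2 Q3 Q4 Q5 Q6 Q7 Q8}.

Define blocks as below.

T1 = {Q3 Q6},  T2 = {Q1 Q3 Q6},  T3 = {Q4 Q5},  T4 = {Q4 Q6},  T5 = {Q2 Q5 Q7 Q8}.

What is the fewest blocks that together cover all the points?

3

T2, T3, and T5 cover everything between them: the union {Q1, Q2, Q3, Q4, Q5, Q6, Q7, Q8} is all of U.
Only T2 contains Q1, so T2 is forced; the remaining 5 points need at least 2 more blocks (each remaining block adds at most 4) — so at least 3 blocks are needed, and 3 is optimal.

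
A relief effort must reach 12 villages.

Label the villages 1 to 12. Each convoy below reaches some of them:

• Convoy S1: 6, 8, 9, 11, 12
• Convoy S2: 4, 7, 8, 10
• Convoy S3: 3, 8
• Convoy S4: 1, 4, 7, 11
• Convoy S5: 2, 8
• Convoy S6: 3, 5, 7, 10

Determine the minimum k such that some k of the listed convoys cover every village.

4

Take {S1, S4, S5, S6}. Their union is {1, 2, 3, 4, 5, 6, 7, 8, 9, 10, 11, 12}, which is all 12 villages.
Only S5 contains 2, so S5 is forced; the remaining 10 villages need at least 3 more convoys (each remaining convoy adds at most 4) — so at least 4 convoys are needed, and 4 is optimal.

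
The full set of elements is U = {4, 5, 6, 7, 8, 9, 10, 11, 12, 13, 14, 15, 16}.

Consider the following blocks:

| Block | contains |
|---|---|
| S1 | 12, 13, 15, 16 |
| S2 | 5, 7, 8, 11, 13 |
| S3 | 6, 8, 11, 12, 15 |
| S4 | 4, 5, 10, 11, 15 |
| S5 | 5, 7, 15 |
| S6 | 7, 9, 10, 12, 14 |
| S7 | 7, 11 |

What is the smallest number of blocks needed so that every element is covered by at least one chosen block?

Take {S1, S3, S4, S6}. Their union is {4, 5, 6, 7, 8, 9, 10, 11, 12, 13, 14, 15, 16}, which is all 13 elements.
Only S1 contains 16, so S1 is forced; the remaining 9 elements need at least 3 more blocks (each remaining block adds at most 4) — so at least 4 blocks are needed, and 4 is optimal.

4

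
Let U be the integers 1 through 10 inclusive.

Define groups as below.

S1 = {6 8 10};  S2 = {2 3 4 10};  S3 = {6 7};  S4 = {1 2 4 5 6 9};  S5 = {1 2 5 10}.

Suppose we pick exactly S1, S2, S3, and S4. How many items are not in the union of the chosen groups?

Union of S1, S2, S3, S4 = {1, 2, 3, 4, 5, 6, 7, 8, 9, 10} — that's every item, so 0 are uncovered.

0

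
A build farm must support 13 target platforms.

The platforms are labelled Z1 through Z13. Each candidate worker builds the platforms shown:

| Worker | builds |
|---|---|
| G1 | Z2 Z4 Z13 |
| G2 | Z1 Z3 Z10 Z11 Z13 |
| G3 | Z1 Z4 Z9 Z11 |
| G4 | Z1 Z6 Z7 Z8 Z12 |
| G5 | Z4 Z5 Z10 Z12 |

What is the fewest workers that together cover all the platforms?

5

G1 and G2 and G3 and G4 and G5 together: G1 ∪ G2 ∪ G3 ∪ G4 ∪ G5 = {Z1, Z2, Z3, Z4, Z5, Z6, Z7, Z8, Z9, Z10, Z11, Z12, Z13} — every platform is covered.
No 4 of the 5 workers cover everything (all 5 combinations miss at least one platform), so 5 is optimal.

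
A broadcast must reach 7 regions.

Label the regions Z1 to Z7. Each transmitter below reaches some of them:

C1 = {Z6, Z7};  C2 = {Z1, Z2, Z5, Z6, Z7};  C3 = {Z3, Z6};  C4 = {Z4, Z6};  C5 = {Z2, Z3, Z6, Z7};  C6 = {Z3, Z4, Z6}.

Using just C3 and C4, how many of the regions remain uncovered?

4

Union of C3, C4 = {Z3, Z4, Z6}.
Not covered: Z1, Z2, Z5, Z7 — 4 regions.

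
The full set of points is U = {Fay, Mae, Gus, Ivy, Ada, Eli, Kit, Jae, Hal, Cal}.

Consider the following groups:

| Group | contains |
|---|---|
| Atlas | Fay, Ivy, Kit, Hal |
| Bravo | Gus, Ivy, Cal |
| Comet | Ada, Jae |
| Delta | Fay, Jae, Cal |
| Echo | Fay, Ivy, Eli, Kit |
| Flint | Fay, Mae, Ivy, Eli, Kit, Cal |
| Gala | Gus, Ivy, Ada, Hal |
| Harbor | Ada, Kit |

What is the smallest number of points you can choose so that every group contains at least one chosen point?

Take H = {Gus, Kit, Jae}. Each listed group contains at least one of these, so H is a hitting set of size 3.
No choice of 2 points meets every group, so 3 is the minimum.

3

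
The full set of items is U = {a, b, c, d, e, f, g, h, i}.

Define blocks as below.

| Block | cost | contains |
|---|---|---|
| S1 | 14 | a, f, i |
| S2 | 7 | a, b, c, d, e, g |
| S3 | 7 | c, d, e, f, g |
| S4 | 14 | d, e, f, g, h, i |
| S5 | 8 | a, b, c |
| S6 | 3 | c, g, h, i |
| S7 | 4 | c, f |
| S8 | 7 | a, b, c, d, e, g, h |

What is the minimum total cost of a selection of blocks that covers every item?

14

S6, S7, S8 together cover every item (S6 ∪ S7 ∪ S8 = {a, b, c, d, e, f, g, h, i}); total cost 3 + 4 + 7 = 14.
No covering selection has total cost below 14.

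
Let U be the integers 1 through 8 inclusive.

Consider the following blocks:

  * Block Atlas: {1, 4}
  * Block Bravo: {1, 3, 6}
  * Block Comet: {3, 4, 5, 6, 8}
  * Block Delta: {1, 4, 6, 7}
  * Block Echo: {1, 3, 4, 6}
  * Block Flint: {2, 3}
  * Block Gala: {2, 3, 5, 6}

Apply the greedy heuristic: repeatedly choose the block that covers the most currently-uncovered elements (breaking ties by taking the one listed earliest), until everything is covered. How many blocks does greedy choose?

3

Greedy: pick Comet (covers 5 new) → pick Delta (covers 2 new) → pick Flint (covers 1 new). Total picks: 3.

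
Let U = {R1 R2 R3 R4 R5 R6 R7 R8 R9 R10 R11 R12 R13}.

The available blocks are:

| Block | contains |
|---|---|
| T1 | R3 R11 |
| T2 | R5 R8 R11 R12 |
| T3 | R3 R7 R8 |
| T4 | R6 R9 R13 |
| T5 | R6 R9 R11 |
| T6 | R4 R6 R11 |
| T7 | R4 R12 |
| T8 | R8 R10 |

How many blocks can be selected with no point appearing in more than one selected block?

4

T1, T4, T7, T8 are pairwise disjoint (T1={R3,R11}; T4={R6,R9,R13}; T7={R4,R12}; T8={R8,R10}).
Every remaining block overlaps one of these, and no 5 of the listed blocks are pairwise disjoint, so 4 is the maximum.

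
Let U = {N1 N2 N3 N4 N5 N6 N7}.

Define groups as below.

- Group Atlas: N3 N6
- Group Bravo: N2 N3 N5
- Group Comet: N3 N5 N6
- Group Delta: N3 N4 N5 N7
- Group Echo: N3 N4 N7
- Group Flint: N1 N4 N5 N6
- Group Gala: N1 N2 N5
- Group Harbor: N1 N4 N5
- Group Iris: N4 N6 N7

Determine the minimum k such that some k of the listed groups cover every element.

3

Echo, Gala, and Iris cover everything between them: the union {N1, N2, N3, N4, N5, N6, N7} is all of U.
No 2 of the 9 groups cover everything (all 36 combinations miss at least one element), so 3 is optimal.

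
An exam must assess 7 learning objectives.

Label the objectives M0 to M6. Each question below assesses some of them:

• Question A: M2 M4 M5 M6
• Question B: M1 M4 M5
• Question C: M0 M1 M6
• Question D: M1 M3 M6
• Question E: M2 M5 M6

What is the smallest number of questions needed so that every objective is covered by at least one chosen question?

3

Take {A, C, D}. Their union is {M0, M1, M2, M3, M4, M5, M6}, which is all 7 objectives.
Only C contains M0, so C is forced; the remaining 4 objectives need at least 2 more questions (each remaining question adds at most 3) — so at least 3 questions are needed, and 3 is optimal.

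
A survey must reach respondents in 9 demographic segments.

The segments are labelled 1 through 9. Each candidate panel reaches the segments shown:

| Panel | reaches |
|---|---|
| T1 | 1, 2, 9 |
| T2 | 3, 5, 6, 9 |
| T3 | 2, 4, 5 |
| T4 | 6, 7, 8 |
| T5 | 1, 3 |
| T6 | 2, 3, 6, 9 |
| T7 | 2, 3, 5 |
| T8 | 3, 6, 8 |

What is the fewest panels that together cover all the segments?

4

T1 and T3 and T4 and T8 together: T1 ∪ T3 ∪ T4 ∪ T8 = {1, 2, 3, 4, 5, 6, 7, 8, 9} — every segment is covered.
No 3 of the 8 panels cover everything (all 56 combinations miss at least one segment), so 4 is optimal.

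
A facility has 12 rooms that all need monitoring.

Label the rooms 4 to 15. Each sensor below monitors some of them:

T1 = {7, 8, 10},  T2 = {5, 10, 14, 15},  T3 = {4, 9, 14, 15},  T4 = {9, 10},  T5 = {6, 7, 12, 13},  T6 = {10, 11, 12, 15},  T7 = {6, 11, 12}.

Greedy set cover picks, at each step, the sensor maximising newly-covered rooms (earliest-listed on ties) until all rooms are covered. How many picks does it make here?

Greedy: pick T2 (covers 4 new) → pick T5 (covers 4 new) → pick T3 (covers 2 new) → pick T1 (covers 1 new) → pick T6 (covers 1 new). Total picks: 5.

5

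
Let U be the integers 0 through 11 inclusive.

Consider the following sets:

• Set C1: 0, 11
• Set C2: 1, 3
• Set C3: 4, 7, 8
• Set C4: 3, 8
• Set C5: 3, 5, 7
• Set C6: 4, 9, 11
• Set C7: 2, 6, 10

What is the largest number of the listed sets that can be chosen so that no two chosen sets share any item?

C1, C2, C3, C7 are pairwise disjoint (C1={0,11}; C2={1,3}; C3={4,7,8}; C7={2,6,10}).
Every remaining set overlaps one of these, and no 5 of the listed sets are pairwise disjoint, so 4 is the maximum.

4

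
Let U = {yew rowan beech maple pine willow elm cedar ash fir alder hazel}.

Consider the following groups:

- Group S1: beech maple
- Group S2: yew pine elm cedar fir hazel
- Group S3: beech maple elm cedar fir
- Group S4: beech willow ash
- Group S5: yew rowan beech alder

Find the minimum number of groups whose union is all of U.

S2, S3, S4, and S5 cover everything between them: the union {yew, rowan, beech, maple, pine, willow, elm, cedar, ash, fir, alder, hazel} is all of U.
No 3 of the 5 groups cover everything (all 10 combinations miss at least one item), so 4 is optimal.

4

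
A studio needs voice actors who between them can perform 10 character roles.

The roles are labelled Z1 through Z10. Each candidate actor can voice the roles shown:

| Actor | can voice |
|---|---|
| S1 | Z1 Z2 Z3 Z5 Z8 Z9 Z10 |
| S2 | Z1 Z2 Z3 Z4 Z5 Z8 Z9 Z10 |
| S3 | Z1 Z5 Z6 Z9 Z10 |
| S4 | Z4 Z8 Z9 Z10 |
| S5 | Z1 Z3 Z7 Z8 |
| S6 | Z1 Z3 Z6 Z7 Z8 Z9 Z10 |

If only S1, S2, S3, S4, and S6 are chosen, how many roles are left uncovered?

0

Union of S1, S2, S3, S4, S6 = {Z1, Z2, Z3, Z4, Z5, Z6, Z7, Z8, Z9, Z10} — that's every role, so 0 are uncovered.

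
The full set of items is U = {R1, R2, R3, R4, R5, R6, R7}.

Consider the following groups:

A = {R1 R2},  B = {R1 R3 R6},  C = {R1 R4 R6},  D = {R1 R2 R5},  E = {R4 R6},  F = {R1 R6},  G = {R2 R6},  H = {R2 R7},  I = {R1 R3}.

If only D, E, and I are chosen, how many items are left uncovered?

Union of D, E, I = {R1, R2, R3, R4, R5, R6}.
Not covered: R7 — 1 item.

1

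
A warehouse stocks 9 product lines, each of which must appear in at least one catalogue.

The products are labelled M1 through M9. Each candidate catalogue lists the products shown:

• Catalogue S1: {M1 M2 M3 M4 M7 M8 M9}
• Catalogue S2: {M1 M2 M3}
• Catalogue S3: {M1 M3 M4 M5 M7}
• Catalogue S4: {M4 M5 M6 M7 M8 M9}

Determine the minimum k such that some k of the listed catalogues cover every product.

S1 and S4 together: S1 ∪ S4 = {M1, M2, M3, M4, M5, M6, M7, M8, M9} — every product is covered.
No single catalogue has all 9 products (the largest, S1, has 7), so 2 is optimal.

2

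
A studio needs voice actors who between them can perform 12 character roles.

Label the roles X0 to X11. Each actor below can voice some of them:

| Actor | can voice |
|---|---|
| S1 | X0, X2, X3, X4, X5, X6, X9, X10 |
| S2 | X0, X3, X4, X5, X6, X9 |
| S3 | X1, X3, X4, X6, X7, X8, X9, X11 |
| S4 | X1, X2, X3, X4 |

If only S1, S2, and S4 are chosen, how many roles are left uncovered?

3

Union of S1, S2, S4 = {X0, X1, X2, X3, X4, X5, X6, X9, X10}.
Not covered: X7, X8, X11 — 3 roles.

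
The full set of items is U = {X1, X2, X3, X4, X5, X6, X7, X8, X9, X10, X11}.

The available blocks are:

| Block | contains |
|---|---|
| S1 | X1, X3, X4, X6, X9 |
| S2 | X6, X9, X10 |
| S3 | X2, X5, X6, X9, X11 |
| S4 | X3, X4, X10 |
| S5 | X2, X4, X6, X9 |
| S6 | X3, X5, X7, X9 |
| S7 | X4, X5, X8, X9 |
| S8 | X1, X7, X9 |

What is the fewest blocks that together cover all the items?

4

Take {S3, S4, S7, S8}. Their union is {X1, X2, X3, X4, X5, X6, X7, X8, X9, X10, X11}, which is all 11 items.
Only S7 contains X8, so S7 is forced; the remaining 7 items need at least 3 more blocks (each remaining block adds at most 3) — so at least 4 blocks are needed, and 4 is optimal.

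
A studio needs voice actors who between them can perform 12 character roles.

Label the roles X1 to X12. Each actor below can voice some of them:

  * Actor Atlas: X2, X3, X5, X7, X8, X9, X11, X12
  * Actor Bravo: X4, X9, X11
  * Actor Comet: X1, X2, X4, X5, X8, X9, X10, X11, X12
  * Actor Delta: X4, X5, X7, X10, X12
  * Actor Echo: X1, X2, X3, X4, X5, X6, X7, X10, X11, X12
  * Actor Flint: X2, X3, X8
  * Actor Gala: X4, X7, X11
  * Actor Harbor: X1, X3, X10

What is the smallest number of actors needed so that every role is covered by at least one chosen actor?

Take {Comet, Echo}. Their union is {X1, X2, X3, X4, X5, X6, X7, X8, X9, X10, X11, X12}, which is all 12 roles.
No single actor has all 12 roles (the largest, Echo, has 10), so 2 is optimal.

2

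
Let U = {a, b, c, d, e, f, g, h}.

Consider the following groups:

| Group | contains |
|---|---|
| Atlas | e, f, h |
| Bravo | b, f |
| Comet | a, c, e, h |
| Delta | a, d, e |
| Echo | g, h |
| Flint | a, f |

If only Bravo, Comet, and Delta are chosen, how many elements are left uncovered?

1

Union of Bravo, Comet, Delta = {a, b, c, d, e, f, h}.
Not covered: g — 1 element.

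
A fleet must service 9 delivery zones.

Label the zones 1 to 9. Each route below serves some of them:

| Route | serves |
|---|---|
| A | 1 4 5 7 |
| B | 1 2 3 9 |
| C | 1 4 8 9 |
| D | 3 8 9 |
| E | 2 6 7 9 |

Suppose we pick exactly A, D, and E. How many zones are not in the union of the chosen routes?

0

Union of A, D, E = {1, 2, 3, 4, 5, 6, 7, 8, 9} — that's every zone, so 0 are uncovered.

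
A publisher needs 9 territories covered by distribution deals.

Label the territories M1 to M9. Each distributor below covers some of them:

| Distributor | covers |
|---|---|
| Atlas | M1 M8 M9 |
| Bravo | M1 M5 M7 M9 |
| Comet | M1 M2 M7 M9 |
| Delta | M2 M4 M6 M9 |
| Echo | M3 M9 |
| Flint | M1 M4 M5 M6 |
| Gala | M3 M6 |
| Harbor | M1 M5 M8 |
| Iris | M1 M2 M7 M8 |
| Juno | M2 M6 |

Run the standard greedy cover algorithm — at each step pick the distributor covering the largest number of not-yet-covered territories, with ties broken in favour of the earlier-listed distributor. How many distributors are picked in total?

4

Greedy: pick Bravo (covers 4 new) → pick Delta (covers 3 new) → pick Atlas (covers 1 new) → pick Echo (covers 1 new). Total picks: 4.
(The true minimum cover uses only 3 distributors, so greedy is not optimal here.)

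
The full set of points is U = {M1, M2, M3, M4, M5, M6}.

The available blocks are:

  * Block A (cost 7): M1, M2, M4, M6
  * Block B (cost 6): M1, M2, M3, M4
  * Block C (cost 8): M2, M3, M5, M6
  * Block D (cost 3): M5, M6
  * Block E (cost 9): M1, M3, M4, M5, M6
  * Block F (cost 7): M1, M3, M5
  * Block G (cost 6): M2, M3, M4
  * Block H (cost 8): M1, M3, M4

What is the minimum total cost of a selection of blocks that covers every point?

B, D together cover every point (B ∪ D = {M1, M2, M3, M4, M5, M6}); total cost 6 + 3 = 9.
No covering selection has total cost below 9.

9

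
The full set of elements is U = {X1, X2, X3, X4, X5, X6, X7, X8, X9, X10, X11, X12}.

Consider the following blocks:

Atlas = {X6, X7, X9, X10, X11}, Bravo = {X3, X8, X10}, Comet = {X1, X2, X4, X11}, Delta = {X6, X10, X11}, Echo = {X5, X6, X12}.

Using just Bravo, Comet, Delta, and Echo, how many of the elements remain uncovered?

2

Union of Bravo, Comet, Delta, Echo = {X1, X2, X3, X4, X5, X6, X8, X10, X11, X12}.
Not covered: X7, X9 — 2 elements.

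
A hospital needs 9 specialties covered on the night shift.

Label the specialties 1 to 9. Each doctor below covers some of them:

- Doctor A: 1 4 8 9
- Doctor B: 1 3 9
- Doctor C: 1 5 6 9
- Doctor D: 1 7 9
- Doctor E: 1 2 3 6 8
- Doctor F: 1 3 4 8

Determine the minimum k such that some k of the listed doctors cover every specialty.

Take {A, C, D, E}. Their union is {1, 2, 3, 4, 5, 6, 7, 8, 9}, which is all 9 specialties.
No 3 of the 6 doctors cover everything (all 20 combinations miss at least one specialty), so 4 is optimal.

4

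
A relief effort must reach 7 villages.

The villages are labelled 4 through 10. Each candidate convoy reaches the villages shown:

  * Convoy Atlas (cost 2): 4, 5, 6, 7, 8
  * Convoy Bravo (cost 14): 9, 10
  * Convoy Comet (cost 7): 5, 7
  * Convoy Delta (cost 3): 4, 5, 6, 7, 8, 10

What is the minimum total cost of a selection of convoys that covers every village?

Atlas, Bravo together cover every village (Atlas ∪ Bravo = {4, 5, 6, 7, 8, 9, 10}); total cost 2 + 14 = 16.
The greedy pick Atlas, Delta, Bravo costs 19; no covering selection beats 16.

16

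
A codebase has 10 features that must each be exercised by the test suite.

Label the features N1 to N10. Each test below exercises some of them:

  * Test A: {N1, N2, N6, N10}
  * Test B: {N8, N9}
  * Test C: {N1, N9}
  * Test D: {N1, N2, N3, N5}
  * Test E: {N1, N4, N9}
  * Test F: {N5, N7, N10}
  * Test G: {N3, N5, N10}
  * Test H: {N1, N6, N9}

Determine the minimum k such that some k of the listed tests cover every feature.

A and B and E and F and G together: A ∪ B ∪ E ∪ F ∪ G = {N1, N2, N3, N4, N5, N6, N7, N8, N9, N10} — every feature is covered.
No 4 of the 8 tests cover everything (all 70 combinations miss at least one feature), so 5 is optimal.

5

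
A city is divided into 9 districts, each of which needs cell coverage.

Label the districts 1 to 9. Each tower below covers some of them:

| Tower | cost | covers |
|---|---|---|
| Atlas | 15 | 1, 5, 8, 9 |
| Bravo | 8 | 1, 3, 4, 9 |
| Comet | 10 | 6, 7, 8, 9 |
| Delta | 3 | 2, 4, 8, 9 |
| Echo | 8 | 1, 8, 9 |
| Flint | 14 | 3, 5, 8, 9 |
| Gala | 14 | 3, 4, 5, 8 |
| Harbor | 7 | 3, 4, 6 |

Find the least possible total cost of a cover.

Comet, Delta, Echo, Flint together cover every district (Comet ∪ Delta ∪ Echo ∪ Flint = {1, 2, 3, 4, 5, 6, 7, 8, 9}); total cost 10 + 3 + 8 + 14 = 35.
No covering selection has total cost below 35.

35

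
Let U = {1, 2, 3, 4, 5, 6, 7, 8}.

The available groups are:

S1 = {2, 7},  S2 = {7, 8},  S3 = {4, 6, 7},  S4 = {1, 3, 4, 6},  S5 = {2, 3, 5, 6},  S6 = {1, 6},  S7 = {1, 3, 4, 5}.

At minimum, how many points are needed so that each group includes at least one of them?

The 3 points {3, 6, 7} hit every group.
No choice of 2 points meets every group, so 3 is the minimum.

3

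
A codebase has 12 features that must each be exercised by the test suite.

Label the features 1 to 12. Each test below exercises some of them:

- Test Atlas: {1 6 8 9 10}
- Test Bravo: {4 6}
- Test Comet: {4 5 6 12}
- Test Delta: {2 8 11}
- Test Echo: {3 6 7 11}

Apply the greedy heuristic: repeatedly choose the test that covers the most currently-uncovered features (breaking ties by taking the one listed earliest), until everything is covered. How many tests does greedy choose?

4

Greedy: pick Atlas (covers 5 new) → pick Comet (covers 3 new) → pick Echo (covers 3 new) → pick Delta (covers 1 new). Total picks: 4.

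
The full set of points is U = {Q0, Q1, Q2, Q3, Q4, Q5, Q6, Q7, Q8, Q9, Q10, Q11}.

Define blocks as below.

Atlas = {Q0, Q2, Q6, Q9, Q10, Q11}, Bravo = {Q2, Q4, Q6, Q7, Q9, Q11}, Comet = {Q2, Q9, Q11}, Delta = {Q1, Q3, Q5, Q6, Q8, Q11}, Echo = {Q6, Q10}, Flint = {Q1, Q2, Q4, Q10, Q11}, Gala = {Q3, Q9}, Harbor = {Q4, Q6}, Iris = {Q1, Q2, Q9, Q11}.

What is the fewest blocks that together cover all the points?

3

Atlas, Bravo, and Delta cover everything between them: the union {Q0, Q1, Q2, Q3, Q4, Q5, Q6, Q7, Q8, Q9, Q10, Q11} is all of U.
Only Atlas contains Q0, so Atlas is forced; the remaining 6 points need at least 2 more blocks (each remaining block adds at most 4) — so at least 3 blocks are needed, and 3 is optimal.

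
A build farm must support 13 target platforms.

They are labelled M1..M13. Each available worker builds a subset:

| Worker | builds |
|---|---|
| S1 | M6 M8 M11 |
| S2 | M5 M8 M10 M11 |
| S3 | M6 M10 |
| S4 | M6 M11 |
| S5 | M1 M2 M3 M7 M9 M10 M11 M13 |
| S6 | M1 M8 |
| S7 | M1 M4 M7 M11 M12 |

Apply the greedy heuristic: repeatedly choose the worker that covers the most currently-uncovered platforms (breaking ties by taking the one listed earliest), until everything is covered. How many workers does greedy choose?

4

Greedy: pick S5 (covers 8 new) → pick S1 (covers 2 new) → pick S7 (covers 2 new) → pick S2 (covers 1 new). Total picks: 4.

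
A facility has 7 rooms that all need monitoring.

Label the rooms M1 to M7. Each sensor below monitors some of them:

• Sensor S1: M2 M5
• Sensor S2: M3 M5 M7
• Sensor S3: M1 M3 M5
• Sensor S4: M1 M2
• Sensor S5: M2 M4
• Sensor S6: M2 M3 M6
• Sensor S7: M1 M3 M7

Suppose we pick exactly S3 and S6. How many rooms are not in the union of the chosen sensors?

2

Union of S3, S6 = {M1, M2, M3, M5, M6}.
Not covered: M4, M7 — 2 rooms.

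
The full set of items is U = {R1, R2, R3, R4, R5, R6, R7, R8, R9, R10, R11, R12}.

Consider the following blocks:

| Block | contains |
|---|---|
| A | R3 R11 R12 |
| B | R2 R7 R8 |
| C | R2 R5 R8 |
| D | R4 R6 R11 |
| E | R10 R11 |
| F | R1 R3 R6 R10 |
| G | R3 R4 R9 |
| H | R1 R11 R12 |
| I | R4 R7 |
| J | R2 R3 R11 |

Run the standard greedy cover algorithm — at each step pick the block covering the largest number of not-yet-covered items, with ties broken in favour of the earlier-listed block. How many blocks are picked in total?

5

Greedy: pick F (covers 4 new) → pick B (covers 3 new) → pick A (covers 2 new) → pick G (covers 2 new) → pick C (covers 1 new). Total picks: 5.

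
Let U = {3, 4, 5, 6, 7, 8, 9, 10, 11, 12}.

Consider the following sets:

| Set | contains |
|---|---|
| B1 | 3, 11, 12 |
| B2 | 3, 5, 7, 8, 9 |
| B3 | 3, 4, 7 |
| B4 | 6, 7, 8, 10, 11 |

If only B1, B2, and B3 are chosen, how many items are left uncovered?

Union of B1, B2, B3 = {3, 4, 5, 7, 8, 9, 11, 12}.
Not covered: 6, 10 — 2 items.

2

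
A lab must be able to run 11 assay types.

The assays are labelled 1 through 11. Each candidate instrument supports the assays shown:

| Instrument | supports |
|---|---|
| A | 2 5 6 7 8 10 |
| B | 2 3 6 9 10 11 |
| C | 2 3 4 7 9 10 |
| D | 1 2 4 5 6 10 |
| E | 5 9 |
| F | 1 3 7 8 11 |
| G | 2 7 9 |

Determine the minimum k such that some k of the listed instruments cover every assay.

3

Take {A, C, F}. Their union is {1, 2, 3, 4, 5, 6, 7, 8, 9, 10, 11}, which is all 11 assays.
No 2 of the 7 instruments cover everything (all 21 combinations miss at least one assay), so 3 is optimal.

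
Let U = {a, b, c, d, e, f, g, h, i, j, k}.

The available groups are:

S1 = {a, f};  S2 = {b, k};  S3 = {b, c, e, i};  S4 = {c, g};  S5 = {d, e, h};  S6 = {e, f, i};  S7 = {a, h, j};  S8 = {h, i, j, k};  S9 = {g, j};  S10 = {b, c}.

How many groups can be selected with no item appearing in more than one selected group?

S2, S4, S6, S7 are pairwise disjoint (S2={b,k}; S4={c,g}; S6={e,f,i}; S7={a,h,j}).
Every remaining group overlaps one of these, and no 5 of the listed groups are pairwise disjoint, so 4 is the maximum.

4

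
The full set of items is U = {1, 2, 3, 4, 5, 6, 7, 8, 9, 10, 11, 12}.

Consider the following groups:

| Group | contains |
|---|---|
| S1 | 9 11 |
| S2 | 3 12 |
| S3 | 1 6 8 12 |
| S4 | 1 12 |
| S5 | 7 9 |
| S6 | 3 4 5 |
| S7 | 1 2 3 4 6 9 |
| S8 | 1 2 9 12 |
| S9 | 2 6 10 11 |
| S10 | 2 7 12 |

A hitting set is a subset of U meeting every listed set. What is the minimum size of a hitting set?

The 4 items {3, 9, 10, 12} hit every group.
The groups S4, S5, S6, S9 are pairwise disjoint, so any hitting set needs a separate item for each — at least 4. Hence 4 is optimal.

4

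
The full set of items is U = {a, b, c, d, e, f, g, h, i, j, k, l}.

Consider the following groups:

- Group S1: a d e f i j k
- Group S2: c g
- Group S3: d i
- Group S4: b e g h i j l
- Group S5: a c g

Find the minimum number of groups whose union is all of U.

3

Take {S1, S4, S5}. Their union is {a, b, c, d, e, f, g, h, i, j, k, l}, which is all 12 items.
Only S4 contains b, so S4 is forced; the remaining 5 items need at least 2 more groups (each remaining group adds at most 4) — so at least 3 groups are needed, and 3 is optimal.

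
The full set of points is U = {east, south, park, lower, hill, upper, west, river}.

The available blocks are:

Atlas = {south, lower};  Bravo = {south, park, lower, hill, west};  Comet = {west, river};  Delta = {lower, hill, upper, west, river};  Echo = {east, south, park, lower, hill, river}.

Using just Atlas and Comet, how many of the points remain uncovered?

4

Union of Atlas, Comet = {south, lower, west, river}.
Not covered: east, park, hill, upper — 4 points.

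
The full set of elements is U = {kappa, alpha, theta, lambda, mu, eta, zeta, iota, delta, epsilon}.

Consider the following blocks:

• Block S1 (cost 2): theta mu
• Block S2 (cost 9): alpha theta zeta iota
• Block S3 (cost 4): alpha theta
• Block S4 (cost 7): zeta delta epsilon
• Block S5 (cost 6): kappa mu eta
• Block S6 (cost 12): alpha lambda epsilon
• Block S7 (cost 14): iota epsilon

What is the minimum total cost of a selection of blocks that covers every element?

S2, S4, S5, S6 together cover every element (S2 ∪ S4 ∪ S5 ∪ S6 = {kappa, alpha, theta, lambda, mu, eta, zeta, iota, delta, epsilon}); total cost 9 + 7 + 6 + 12 = 34.
The greedy pick S1, S4, S5, S3, S2, S6 costs 40; no covering selection beats 34.

34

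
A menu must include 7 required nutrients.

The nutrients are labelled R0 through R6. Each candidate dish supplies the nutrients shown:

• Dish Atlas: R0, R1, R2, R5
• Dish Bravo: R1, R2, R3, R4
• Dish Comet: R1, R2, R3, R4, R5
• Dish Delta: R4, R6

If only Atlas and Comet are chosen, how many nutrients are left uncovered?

1

Union of Atlas, Comet = {R0, R1, R2, R3, R4, R5}.
Not covered: R6 — 1 nutrient.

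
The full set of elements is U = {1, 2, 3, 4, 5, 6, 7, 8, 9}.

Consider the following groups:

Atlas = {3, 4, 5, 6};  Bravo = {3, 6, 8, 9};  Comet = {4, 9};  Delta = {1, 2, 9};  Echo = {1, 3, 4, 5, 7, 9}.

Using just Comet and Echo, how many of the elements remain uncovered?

Union of Comet, Echo = {1, 3, 4, 5, 7, 9}.
Not covered: 2, 6, 8 — 3 elements.

3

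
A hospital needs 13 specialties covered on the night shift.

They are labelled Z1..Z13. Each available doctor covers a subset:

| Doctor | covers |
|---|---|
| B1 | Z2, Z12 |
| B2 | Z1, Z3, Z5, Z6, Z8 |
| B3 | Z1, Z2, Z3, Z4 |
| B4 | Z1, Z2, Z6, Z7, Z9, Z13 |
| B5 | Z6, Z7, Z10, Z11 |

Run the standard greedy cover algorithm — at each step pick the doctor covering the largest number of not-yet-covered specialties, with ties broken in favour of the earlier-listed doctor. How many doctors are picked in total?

Greedy: pick B4 (covers 6 new) → pick B2 (covers 3 new) → pick B5 (covers 2 new) → pick B1 (covers 1 new) → pick B3 (covers 1 new). Total picks: 5.

5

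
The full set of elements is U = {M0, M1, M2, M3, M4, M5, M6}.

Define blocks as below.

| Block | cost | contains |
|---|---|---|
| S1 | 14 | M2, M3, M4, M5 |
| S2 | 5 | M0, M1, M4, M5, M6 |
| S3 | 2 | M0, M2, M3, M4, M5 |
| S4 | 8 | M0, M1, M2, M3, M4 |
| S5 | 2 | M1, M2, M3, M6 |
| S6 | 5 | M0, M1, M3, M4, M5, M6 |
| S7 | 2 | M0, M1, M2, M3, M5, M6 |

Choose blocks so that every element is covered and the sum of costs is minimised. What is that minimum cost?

S3, S7 together cover every element (S3 ∪ S7 = {M0, M1, M2, M3, M4, M5, M6}); total cost 2 + 2 = 4.
No covering selection has total cost below 4.

4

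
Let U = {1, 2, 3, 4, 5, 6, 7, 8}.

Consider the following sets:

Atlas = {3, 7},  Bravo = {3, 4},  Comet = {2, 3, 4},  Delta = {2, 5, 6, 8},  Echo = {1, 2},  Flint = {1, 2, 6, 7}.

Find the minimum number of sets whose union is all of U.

3

Comet, Delta, and Flint cover everything between them: the union {1, 2, 3, 4, 5, 6, 7, 8} is all of U.
Only Delta contains 5, so Delta is forced; the remaining 4 elements need at least 2 more sets (each remaining set adds at most 2) — so at least 3 sets are needed, and 3 is optimal.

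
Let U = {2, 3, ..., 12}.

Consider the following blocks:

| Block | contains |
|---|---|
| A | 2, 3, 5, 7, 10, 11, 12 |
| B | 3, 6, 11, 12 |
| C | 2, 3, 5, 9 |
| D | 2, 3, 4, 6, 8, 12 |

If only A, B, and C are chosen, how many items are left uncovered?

2

Union of A, B, C = {2, 3, 5, 6, 7, 9, 10, 11, 12}.
Not covered: 4, 8 — 2 items.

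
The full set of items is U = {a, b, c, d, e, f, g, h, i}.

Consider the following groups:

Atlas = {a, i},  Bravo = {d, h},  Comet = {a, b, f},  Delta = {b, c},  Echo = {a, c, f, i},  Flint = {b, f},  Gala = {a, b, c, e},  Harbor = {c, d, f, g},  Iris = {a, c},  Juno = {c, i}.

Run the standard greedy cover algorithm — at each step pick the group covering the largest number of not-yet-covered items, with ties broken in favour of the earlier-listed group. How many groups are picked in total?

4

Greedy: pick Echo (covers 4 new) → pick Bravo (covers 2 new) → pick Gala (covers 2 new) → pick Harbor (covers 1 new). Total picks: 4.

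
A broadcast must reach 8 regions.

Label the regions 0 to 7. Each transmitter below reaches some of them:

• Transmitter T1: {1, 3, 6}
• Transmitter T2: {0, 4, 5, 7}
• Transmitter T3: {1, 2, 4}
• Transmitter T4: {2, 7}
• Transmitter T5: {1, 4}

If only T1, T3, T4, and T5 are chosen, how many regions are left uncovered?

2

Union of T1, T3, T4, T5 = {1, 2, 3, 4, 6, 7}.
Not covered: 0, 5 — 2 regions.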